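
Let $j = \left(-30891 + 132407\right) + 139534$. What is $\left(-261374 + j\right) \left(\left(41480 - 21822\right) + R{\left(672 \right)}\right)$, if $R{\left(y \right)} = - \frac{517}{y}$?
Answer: $- \frac{67118277379}{168} \approx -3.9951 \cdot 10^{8}$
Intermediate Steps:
$j = 241050$ ($j = 101516 + 139534 = 241050$)
$\left(-261374 + j\right) \left(\left(41480 - 21822\right) + R{\left(672 \right)}\right) = \left(-261374 + 241050\right) \left(\left(41480 - 21822\right) - \frac{517}{672}\right) = - 20324 \left(19658 - \frac{517}{672}\right) = \left(-20324\right) \frac{13209659}{672} = - \frac{67118277379}{168}$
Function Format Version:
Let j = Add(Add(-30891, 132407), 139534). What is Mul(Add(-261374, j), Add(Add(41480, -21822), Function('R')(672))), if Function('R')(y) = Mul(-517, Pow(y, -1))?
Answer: Rational(-67118277379, 168) ≈ -3.9951e+8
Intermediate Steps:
j = 241050 (j = Add(101516, 139534) = 241050)
Mul(Add(-261374, j), Add(Add(41480, -21822), Function('R')(672))) = Mul(Add(-261374, 241050), Add(Add(41480, -21822), Mul(-517, Pow(672, -1)))) = Mul(-20324, Add(19658, Mul(-517, Rational(1, 672)))) = Mul(-20324, Add(19658, Rational(-517, 672))) = Mul(-20324, Rational(13209659, 672)) = Rational(-67118277379, 168)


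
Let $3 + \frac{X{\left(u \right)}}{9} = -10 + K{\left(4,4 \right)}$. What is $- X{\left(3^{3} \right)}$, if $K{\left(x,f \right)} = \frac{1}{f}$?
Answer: $\frac{459}{4} \approx 114.75$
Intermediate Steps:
$X{\left(u \right)} = - \frac{459}{4}$ ($X{\left(u \right)} = -27 + 9 \left(-10 + \frac{1}{4}\right) = -27 + 9 \left(- \frac{39}{4}\right) = -27 - \frac{351}{4} = - \frac{459}{4}$)
$- X{\left(3^{3} \right)} = \left(-1\right) \left(- \frac{459}{4}\right) = \frac{459}{4}$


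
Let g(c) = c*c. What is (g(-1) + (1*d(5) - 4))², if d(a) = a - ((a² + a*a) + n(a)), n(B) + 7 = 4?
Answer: 2025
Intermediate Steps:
n(B) = -3 (n(B) = -7 + 4 = -3)
g(c) = c²
d(a) = 3 + a - 2*a² (d(a) = a - ((a² + a*a) - 3) = a - ((a² + a²) - 3) = a - (2*a² - 3) = a - (-3 + 2*a²) = a + (3 - 2*a²) = 3 + a - 2*a²)
(g(-1) + (1*d(5) - 4))² = ((-1)² + (1*(3 + 5 - 2*5²) - 4))² = (1 + (1*(3 + 5 - 2*25) - 4))² = (1 + (1*(3 + 5 - 50) - 4))² = (1 + (1*(-42) - 4))² = (1 + (-42 - 4))² = (1 - 46)² = (-45)² = 2025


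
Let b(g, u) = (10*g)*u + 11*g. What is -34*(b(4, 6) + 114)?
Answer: -13532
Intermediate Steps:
b(g, u) = 11*g + 10*g*u (b(g, u) = 10*g*u + 11*g = 11*g + 10*g*u)
-34*(b(4, 6) + 114) = -34*(4*(11 + 10*6) + 114) = -34*(4*(11 + 60) + 114) = -34*(4*71 + 114) = -34*(284 + 114) = -34*398 = -13532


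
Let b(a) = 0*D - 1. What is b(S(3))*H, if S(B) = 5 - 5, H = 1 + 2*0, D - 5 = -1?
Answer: -1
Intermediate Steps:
D = 4 (D = 5 - 1 = 4)
H = 1 (H = 1 + 0 = 1)
S(B) = 0
b(a) = -1 (b(a) = 0*4 - 1 = 0 - 1 = -1)
b(S(3))*H = -1*1 = -1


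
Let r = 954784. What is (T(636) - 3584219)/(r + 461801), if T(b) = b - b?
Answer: -3584219/1416585 ≈ -2.5302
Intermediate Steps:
T(b) = 0
(T(636) - 3584219)/(r + 461801) = (0 - 3584219)/(954784 + 461801) = -3584219/1416585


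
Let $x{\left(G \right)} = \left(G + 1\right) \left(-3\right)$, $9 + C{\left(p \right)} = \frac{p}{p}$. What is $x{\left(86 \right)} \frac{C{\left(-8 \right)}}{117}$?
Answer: $\frac{232}{13} \approx 17.846$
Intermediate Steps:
$C{\left(p \right)} = -8$ ($C{\left(p \right)} = -9 + \frac{p}{p} = -9 + 1 = -8$)
$x{\left(G \right)} = -3 - 3 G$ ($x{\left(G \right)} = \left(1 + G\right) \left(-3\right) = -3 - 3 G$)
$x{\left(86 \right)} \frac{C{\left(-8 \right)}}{117} = \left(-3 - 258\right) \left(- \frac{8}{117}\right) = \left(-3 - 258\right) \left(\left(-8\right) \frac{1}{117}\right) = \left(-261\right) \left(- \frac{8}{117}\right) = \frac{232}{13}$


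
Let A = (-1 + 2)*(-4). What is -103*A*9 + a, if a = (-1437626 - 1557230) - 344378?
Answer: -3335526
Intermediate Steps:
a = -3339234 (a = -2994856 - 344378 = -3339234)
A = -4 (A = 1*(-4) = -4)
-103*A*9 + a = -103*(-4)*9 - 3339234 = 412*9 - 3339234 = 3708 - 3339234 = -3335526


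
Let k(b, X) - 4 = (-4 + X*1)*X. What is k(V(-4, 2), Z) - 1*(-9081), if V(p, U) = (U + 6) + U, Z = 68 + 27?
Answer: 17730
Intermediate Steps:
Z = 95
V(p, U) = 6 + 2*U (V(p, U) = (6 + U) + U = 6 + 2*U)
k(b, X) = 4 + X*(-4 + X) (k(b, X) = 4 + (-4 + X*1)*X = 4 + (-4 + X)*X = 4 + X*(-4 + X))
k(V(-4, 2), Z) - 1*(-9081) = (4 + 95² - 4*95) - 1*(-9081) = (4 + 9025 - 380) + 9081 = 8649 + 9081 = 17730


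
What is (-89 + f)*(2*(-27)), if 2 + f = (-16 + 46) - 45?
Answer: 5724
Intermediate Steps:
f = -17 (f = -2 + ((-16 + 46) - 45) = -2 + (30 - 45) = -2 - 15 = -17)
(-89 + f)*(2*(-27)) = (-89 - 17)*(2*(-27)) = -106*(-54) = 5724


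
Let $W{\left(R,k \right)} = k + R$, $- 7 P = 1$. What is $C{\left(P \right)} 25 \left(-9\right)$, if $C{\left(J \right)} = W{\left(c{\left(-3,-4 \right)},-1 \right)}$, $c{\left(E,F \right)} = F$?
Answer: $1125$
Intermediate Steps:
$P = - \frac{1}{7}$ ($P = \left(- \frac{1}{7}\right) 1 = - \frac{1}{7} \approx -0.14286$)
$W{\left(R,k \right)} = R + k$
$C{\left(J \right)} = -5$ ($C{\left(J \right)} = -4 - 1 = -5$)
$C{\left(P \right)} 25 \left(-9\right) = \left(-5\right) 25 \left(-9\right) = \left(-125\right) \left(-9\right) = 1125$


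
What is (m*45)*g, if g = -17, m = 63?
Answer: -48195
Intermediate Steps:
(m*45)*g = (63*45)*(-17) = 2835*(-17) = -48195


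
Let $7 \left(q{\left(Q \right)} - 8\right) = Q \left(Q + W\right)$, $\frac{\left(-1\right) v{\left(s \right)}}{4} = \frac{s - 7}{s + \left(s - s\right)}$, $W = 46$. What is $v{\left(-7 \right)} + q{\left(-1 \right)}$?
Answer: $- \frac{45}{7} \approx -6.4286$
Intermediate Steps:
$v{\left(s \right)} = - \frac{4 \left(-7 + s\right)}{s}$ ($v{\left(s \right)} = - 4 \frac{s - 7}{s + \left(s - s\right)} = - 4 \frac{-7 + s}{s + 0} = - 4 \frac{-7 + s}{s} = - \frac{4 \left(-7 + s\right)}{s}$)
$q{\left(Q \right)} = 8 + \frac{Q \left(46 + Q\right)}{7}$ ($q{\left(Q \right)} = 8 + \frac{Q \left(Q + 46\right)}{7} = 8 + \frac{Q \left(46 + Q\right)}{7}$)
$v{\left(-7 \right)} + q{\left(-1 \right)} = \left(-4 + \frac{28}{-7}\right) + \left(8 + \frac{\left(-1\right)^{2}}{7} + \frac{46}{7} \left(-1\right)\right) = \left(-4 + 28 \left(- \frac{1}{7}\right)\right) + \left(8 + \frac{1}{7} \cdot 1 - \frac{46}{7}\right) = \left(-4 - 4\right) + \left(8 + \frac{1}{7} - \frac{46}{7}\right) = -8 + \frac{11}{7} = - \frac{45}{7}$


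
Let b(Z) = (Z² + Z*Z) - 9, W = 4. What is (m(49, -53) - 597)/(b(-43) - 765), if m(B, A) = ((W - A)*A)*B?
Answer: -74313/1462 ≈ -50.830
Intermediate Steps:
b(Z) = -9 + 2*Z² (b(Z) = (Z² + Z²) - 9 = 2*Z² - 9 = -9 + 2*Z²)
m(B, A) = A*B*(4 - A) (m(B, A) = ((4 - A)*A)*B = (A*(4 - A))*B = A*B*(4 - A))
(m(49, -53) - 597)/(b(-43) - 765) = (-53*49*(4 - 1*(-53)) - 597)/((-9 + 2*(-43)²) - 765) = (-53*49*(4 + 53) - 597)/((-9 + 2*1849) - 765) = (-53*49*57 - 597)/((-9 + 3698) - 765) = (-148029 - 597)/(3689 - 765) = -148626/2924 = -148626*1/2924 = -74313/1462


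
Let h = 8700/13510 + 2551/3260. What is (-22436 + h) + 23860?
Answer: 6277948841/4404260 ≈ 1425.4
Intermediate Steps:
h = 6282601/4404260 (h = 8700*(1/13510) + 2551*(1/3260) = 870/1351 + 2551/3260 = 6282601/4404260 ≈ 1.4265)
(-22436 + h) + 23860 = (-22436 + 6282601/4404260) + 23860 = -98807694759/4404260 + 23860 = 6277948841/4404260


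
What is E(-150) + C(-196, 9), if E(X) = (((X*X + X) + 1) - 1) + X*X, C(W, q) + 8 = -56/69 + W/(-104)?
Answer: 80448473/1794 ≈ 44843.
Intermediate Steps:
C(W, q) = -608/69 - W/104 (C(W, q) = -8 + (-56/69 + W/(-104)) = -8 + (-56*1/69 + W*(-1/104)) = -8 + (-56/69 - W/104) = -608/69 - W/104)
E(X) = X + 2*X² (E(X) = (((X² + X) + 1) - 1) + X² = (((X + X²) + 1) - 1) + X² = ((1 + X + X²) - 1) + X² = (X + X²) + X² = X + 2*X²)
E(-150) + C(-196, 9) = -150*(1 + 2*(-150)) + (-608/69 - 1/104*(-196)) = -150*(1 - 300) + (-608/69 + 49/26) = -150*(-299) - 12427/1794 = 44850 - 12427/1794 = 80448473/1794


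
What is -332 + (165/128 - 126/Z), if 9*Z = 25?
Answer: -1203427/3200 ≈ -376.07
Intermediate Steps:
Z = 25/9 (Z = (⅑)*25 = 25/9 ≈ 2.7778)
-332 + (165/128 - 126/Z) = -332 + (165/128 - 126/25/9) = -332 + (165*(1/128) - 126*9/25) = -332 + (165/128 - 1134/25) = -332 - 141027/3200 = -1203427/3200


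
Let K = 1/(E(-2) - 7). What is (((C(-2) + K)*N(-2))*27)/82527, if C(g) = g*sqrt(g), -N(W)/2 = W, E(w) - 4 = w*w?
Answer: 36/27509 - 72*I*sqrt(2)/27509 ≈ 0.0013087 - 0.0037015*I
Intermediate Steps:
E(w) = 4 + w**2 (E(w) = 4 + w*w = 4 + w**2)
N(W) = -2*W
K = 1 (K = 1/((4 + (-2)**2) - 7) = 1/((4 + 4) - 7) = 1/(8 - 7) = 1/1 = 1)
C(g) = g**(3/2)
(((C(-2) + K)*N(-2))*27)/82527 = ((((-2)**(3/2) + 1)*(-2*(-2)))*27)/82527 = (((-2*I*sqrt(2) + 1)*4)*27)*(1/82527) = (((1 - 2*I*sqrt(2))*4)*27)*(1/82527) = ((4 - 8*I*sqrt(2))*27)*(1/82527) = (108 - 216*I*sqrt(2))*(1/82527) = 36/27509 - 72*I*sqrt(2)/27509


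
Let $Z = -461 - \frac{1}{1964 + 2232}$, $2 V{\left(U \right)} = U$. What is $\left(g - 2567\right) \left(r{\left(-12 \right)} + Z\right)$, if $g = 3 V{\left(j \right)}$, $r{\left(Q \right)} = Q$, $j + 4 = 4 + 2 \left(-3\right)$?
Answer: $\frac{1278152596}{1049} \approx 1.2184 \cdot 10^{6}$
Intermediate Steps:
$j = -6$ ($j = -4 + \left(4 + 2 \left(-3\right)\right) = -4 + \left(4 - 6\right) = -4 - 2 = -6$)
$V{\left(U \right)} = \frac{U}{2}$
$g = -9$ ($g = 3 \cdot \frac{1}{2} \left(-6\right) = 3 \left(-3\right) = -9$)
$Z = - \frac{1934357}{4196}$ ($Z = -461 - \frac{1}{4196} = - \frac{1934357}{4196} \approx -461.0$)
$\left(g - 2567\right) \left(r{\left(-12 \right)} + Z\right) = \left(-9 - 2567\right) \left(-12 - \frac{1934357}{4196}\right) = \left(-2576\right) \left(- \frac{1984709}{4196}\right) = \frac{1278152596}{1049}$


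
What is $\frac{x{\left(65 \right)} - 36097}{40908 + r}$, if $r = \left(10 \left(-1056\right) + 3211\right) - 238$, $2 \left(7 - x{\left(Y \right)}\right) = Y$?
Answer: $- \frac{72245}{66642} \approx -1.0841$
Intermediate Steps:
$x{\left(Y \right)} = 7 - \frac{Y}{2}$
$r = -7587$ ($r = \left(-10560 + 3211\right) - 238 = -7349 - 238 = -7587$)
$\frac{x{\left(65 \right)} - 36097}{40908 + r} = \frac{\left(7 - \frac{65}{2}\right) - 36097}{40908 - 7587} = \frac{\left(7 - \frac{65}{2}\right) - 36097}{33321} = \left(- \frac{51}{2} - 36097\right) \frac{1}{33321} = \left(- \frac{72245}{2}\right) \frac{1}{33321} = - \frac{72245}{66642}$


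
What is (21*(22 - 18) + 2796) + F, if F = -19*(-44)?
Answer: 3716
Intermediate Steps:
F = 836
(21*(22 - 18) + 2796) + F = (21*(22 - 18) + 2796) + 836 = (21*4 + 2796) + 836 = (84 + 2796) + 836 = 2880 + 836 = 3716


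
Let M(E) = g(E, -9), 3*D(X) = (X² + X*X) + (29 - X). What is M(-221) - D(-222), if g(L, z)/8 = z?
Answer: -99035/3 ≈ -33012.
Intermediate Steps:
g(L, z) = 8*z
D(X) = 29/3 - X/3 + 2*X²/3 (D(X) = ((X² + X*X) + (29 - X))/3 = ((X² + X²) + (29 - X))/3 = (2*X² + (29 - X))/3 = (29 - X + 2*X²)/3 = 29/3 - X/3 + 2*X²/3)
M(E) = -72 (M(E) = 8*(-9) = -72)
M(-221) - D(-222) = -72 - (29/3 - ⅓*(-222) + (⅔)*(-222)²) = -72 - (29/3 + 74 + (⅔)*49284) = -72 - (29/3 + 74 + 32856) = -72 - 1*98819/3 = -72 - 98819/3 = -99035/3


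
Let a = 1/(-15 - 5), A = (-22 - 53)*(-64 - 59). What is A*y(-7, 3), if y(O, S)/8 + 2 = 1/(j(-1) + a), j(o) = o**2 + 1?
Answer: -1426800/13 ≈ -1.0975e+5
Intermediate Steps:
A = 9225 (A = -75*(-123) = 9225)
a = -1/20 (a = 1/(-20) = -1/20 ≈ -0.050000)
j(o) = 1 + o**2
y(O, S) = -464/39 (y(O, S) = -16 + 8/((1 + (-1)**2) - 1/20) = -16 + 8/((1 + 1) - 1/20) = -16 + 8/(2 - 1/20) = -16 + 8/(39/20) = -16 + 8*(20/39) = -16 + 160/39 = -464/39)
A*y(-7, 3) = 9225*(-464/39) = -1426800/13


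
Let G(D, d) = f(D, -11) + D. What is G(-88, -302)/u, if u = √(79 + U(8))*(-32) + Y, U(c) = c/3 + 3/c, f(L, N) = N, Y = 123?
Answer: 36531/206645 + 792*√11814/206645 ≈ 0.59336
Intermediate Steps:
U(c) = 3/c + c/3 (U(c) = c*(⅓) + 3/c = c/3 + 3/c = 3/c + c/3)
G(D, d) = -11 + D
u = 123 - 8*√11814/3 (u = √(79 + (3/8 + (⅓)*8))*(-32) + 123 = √(79 + (3*(⅛) + 8/3))*(-32) + 123 = √(79 + (3/8 + 8/3))*(-32) + 123 = √(79 + 73/24)*(-32) + 123 = √(1969/24)*(-32) + 123 = (√11814/12)*(-32) + 123 = -8*√11814/3 + 123 = 123 - 8*√11814/3 ≈ -166.85)
G(-88, -302)/u = (-11 - 88)/(123 - 8*√11814/3) = -99/(123 - 8*√11814/3)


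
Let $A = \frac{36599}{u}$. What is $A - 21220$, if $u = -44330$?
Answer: $- \frac{940719199}{44330} \approx -21221.0$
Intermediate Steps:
$A = - \frac{36599}{44330}$ ($A = \frac{36599}{-44330} = 36599 \left(- \frac{1}{44330}\right) = - \frac{36599}{44330} \approx -0.8256$)
$A - 21220 = - \frac{36599}{44330} - 21220 = - \frac{940719199}{44330}$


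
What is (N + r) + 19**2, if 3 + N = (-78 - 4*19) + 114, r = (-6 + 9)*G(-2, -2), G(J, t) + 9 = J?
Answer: 285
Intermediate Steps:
G(J, t) = -9 + J
r = -33 (r = (-6 + 9)*(-9 - 2) = 3*(-11) = -33)
N = -43 (N = -3 + ((-78 - 4*19) + 114) = -3 + ((-78 - 76) + 114) = -3 + (-154 + 114) = -3 - 40 = -43)
(N + r) + 19**2 = (-43 - 33) + 19**2 = -76 + 361 = 285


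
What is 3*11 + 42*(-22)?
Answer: -891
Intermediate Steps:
3*11 + 42*(-22) = 33 - 924 = -891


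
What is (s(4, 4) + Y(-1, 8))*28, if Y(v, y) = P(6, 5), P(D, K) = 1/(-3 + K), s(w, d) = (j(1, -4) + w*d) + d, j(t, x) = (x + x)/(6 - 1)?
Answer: 2646/5 ≈ 529.20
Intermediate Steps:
j(t, x) = 2*x/5 (j(t, x) = (2*x)/5 = (2*x)*(1/5) = 2*x/5)
s(w, d) = -8/5 + d + d*w (s(w, d) = ((2/5)*(-4) + w*d) + d = (-8/5 + d*w) + d = -8/5 + d + d*w)
Y(v, y) = 1/2 (Y(v, y) = 1/(-3 + 5) = 1/2)
(s(4, 4) + Y(-1, 8))*28 = ((-8/5 + 4 + 4*4) + 1/2)*28 = ((-8/5 + 4 + 16) + 1/2)*28 = (92/5 + 1/2)*28 = (189/10)*28 = 2646/5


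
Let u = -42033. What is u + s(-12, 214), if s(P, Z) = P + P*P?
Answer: -41901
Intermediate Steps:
s(P, Z) = P + P²
u + s(-12, 214) = -42033 - 12*(1 - 12) = -42033 - 12*(-11) = -42033 + 132 = -41901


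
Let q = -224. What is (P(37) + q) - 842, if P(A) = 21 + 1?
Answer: -1044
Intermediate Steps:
P(A) = 22
(P(37) + q) - 842 = (22 - 224) - 842 = -202 - 842 = -1044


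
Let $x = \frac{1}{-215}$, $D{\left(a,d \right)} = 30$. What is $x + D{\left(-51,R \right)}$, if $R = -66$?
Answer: $\frac{6449}{215} \approx 29.995$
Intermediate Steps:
$x = - \frac{1}{215} \approx -0.0046512$
$x + D{\left(-51,R \right)} = - \frac{1}{215} + 30 = \frac{6449}{215}$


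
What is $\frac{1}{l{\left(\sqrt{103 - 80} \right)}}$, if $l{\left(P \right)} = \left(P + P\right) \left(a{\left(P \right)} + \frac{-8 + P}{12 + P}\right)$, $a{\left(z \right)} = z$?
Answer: $\frac{141}{7324} + \frac{119 \sqrt{23}}{168452} \approx 0.02264$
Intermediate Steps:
$l{\left(P \right)} = 2 P \left(P + \frac{-8 + P}{12 + P}\right)$ ($l{\left(P \right)} = \left(P + P\right) \left(P + \frac{-8 + P}{12 + P}\right) = 2 P \left(P + \frac{-8 + P}{12 + P}\right)$)
$\frac{1}{l{\left(\sqrt{103 - 80} \right)}} = \frac{1}{2 \sqrt{103 - 80} \frac{1}{12 + \sqrt{103 - 80}} \left(-8 + \left(\sqrt{103 - 80}\right)^{2} + 13 \sqrt{103 - 80}\right)} = \frac{1}{2 \sqrt{23} \frac{1}{12 + \sqrt{23}} \left(-8 + \left(\sqrt{23}\right)^{2} + 13 \sqrt{23}\right)} = \frac{1}{2 \sqrt{23} \frac{1}{12 + \sqrt{23}} \left(-8 + 23 + 13 \sqrt{23}\right)} = \frac{1}{2 \sqrt{23} \frac{1}{12 + \sqrt{23}} \left(15 + 13 \sqrt{23}\right)} = \frac{\sqrt{23} \left(12 + \sqrt{23}\right)}{46 \left(15 + 13 \sqrt{23}\right)}$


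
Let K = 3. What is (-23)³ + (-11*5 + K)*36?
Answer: -14039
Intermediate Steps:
(-23)³ + (-11*5 + K)*36 = (-23)³ + (-11*5 + 3)*36 = -12167 + (-55 + 3)*36 = -12167 - 52*36 = -12167 - 1872 = -14039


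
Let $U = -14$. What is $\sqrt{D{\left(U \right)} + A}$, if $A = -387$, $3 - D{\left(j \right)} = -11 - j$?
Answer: $3 i \sqrt{43} \approx 19.672 i$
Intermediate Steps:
$D{\left(j \right)} = 14 + j$ ($D{\left(j \right)} = 3 - \left(-11 - j\right) = 3 + \left(11 + j\right) = 14 + j$)
$\sqrt{D{\left(U \right)} + A} = \sqrt{\left(14 - 14\right) - 387} = \sqrt{0 - 387} = \sqrt{-387} = 3 i \sqrt{43}$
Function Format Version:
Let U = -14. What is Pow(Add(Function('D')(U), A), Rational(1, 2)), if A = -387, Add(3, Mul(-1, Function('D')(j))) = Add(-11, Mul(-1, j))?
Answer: Mul(3, I, Pow(43, Rational(1, 2))) ≈ Mul(19.672, I)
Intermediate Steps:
Function('D')(j) = Add(14, j) (Function('D')(j) = Add(3, Mul(-1, Add(-11, Mul(-1, j)))) = Add(3, Add(11, j)) = Add(14, j))
Pow(Add(Function('D')(U), A), Rational(1, 2)) = Pow(Add(Add(14, -14), -387), Rational(1, 2)) = Pow(Add(0, -387), Rational(1, 2)) = Pow(-387, Rational(1, 2)) = Mul(3, I, Pow(43, Rational(1, 2)))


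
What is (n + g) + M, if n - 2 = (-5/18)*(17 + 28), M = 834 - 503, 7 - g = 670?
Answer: -685/2 ≈ -342.50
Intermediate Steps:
g = -663 (g = 7 - 1*670 = 7 - 670 = -663)
M = 331
n = -21/2 (n = 2 + (-5/18)*(17 + 28) = 2 - 5*1/18*45 = 2 - 5/18*45 = 2 - 25/2 = -21/2 ≈ -10.500)
(n + g) + M = (-21/2 - 663) + 331 = -1347/2 + 331 = -685/2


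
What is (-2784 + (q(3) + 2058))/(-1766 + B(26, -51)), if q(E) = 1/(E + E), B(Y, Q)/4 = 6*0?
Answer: 4355/10596 ≈ 0.41100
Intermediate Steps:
B(Y, Q) = 0 (B(Y, Q) = 4*(6*0) = 4*0 = 0)
q(E) = 1/(2*E)
(-2784 + (q(3) + 2058))/(-1766 + B(26, -51)) = (-2784 + ((½)/3 + 2058))/(-1766 + 0) = (-2784 + ((½)*(⅓) + 2058))/(-1766) = (-2784 + (⅙ + 2058))*(-1/1766) = (-2784 + 12349/6)*(-1/1766) = -4355/6*(-1/1766) = 4355/10596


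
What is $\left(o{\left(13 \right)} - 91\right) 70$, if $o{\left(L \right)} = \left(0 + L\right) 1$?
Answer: $-5460$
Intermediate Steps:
$o{\left(L \right)} = L$ ($o{\left(L \right)} = L 1 = L$)
$\left(o{\left(13 \right)} - 91\right) 70 = \left(13 - 91\right) 70 = \left(-78\right) 70 = -5460$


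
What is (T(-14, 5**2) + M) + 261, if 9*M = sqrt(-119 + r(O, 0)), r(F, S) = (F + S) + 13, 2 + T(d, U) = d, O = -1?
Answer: 245 + I*sqrt(107)/9 ≈ 245.0 + 1.1493*I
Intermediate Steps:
T(d, U) = -2 + d
r(F, S) = 13 + F + S
M = I*sqrt(107)/9 (M = sqrt(-119 + (13 - 1 + 0))/9 = sqrt(-119 + 12)/9 = sqrt(-107)/9 = (I*sqrt(107))/9 = I*sqrt(107)/9 ≈ 1.1493*I)
(T(-14, 5**2) + M) + 261 = ((-2 - 14) + I*sqrt(107)/9) + 261 = (-16 + I*sqrt(107)/9) + 261 = 245 + I*sqrt(107)/9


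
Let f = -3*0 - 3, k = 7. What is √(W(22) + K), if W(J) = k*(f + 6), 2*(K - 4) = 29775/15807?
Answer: 135*√158070/10538 ≈ 5.0933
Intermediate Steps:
K = 52077/10538 (K = 4 + (29775/15807)/2 = 4 + (29775*(1/15807))/2 = 4 + (½)*(9925/5269) = 4 + 9925/10538 = 52077/10538 ≈ 4.9418)
f = -3 (f = 0 - 3 = -3)
W(J) = 21 (W(J) = 7*(-3 + 6) = 7*3 = 21)
√(W(22) + K) = √(21 + 52077/10538) = √(273375/10538) = 135*√158070/10538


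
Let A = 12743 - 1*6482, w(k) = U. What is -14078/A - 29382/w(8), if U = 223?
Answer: -187100096/1396203 ≈ -134.01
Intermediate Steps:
w(k) = 223
A = 6261 (A = 12743 - 6482 = 6261)
-14078/A - 29382/w(8) = -14078/6261 - 29382/223 = -187100096/1396203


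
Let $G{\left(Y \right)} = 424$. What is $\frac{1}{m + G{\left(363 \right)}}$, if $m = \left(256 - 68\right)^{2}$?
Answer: $\frac{1}{35768} \approx 2.7958 \cdot 10^{-5}$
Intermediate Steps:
$m = 35344$ ($m = 188^{2} = 35344$)
$\frac{1}{m + G{\left(363 \right)}} = \frac{1}{35344 + 424} = \frac{1}{35768}$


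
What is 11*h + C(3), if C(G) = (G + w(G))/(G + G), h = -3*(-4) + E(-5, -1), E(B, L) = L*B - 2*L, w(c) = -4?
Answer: 1253/6 ≈ 208.83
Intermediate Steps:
E(B, L) = -2*L + B*L (E(B, L) = B*L - 2*L = -2*L + B*L)
h = 19 (h = -3*(-4) - (-2 - 5) = 12 - 1*(-7) = 12 + 7 = 19)
C(G) = (-4 + G)/(2*G) (C(G) = (G - 4)/(G + G) = (-4 + G)/((2*G)) = (-4 + G)*(1/(2*G)) = (-4 + G)/(2*G))
11*h + C(3) = 11*19 + (½)*(-4 + 3)/3 = 209 + (½)*(⅓)*(-1) = 209 - ⅙ = 1253/6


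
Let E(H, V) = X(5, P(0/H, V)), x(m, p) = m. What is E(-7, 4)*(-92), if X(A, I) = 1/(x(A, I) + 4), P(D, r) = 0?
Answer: -92/9 ≈ -10.222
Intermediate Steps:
X(A, I) = 1/(4 + A) (X(A, I) = 1/(A + 4) = 1/(4 + A))
E(H, V) = ⅑ (E(H, V) = 1/(4 + 5) = 1/9 = ⅑)
E(-7, 4)*(-92) = (⅑)*(-92) = -92/9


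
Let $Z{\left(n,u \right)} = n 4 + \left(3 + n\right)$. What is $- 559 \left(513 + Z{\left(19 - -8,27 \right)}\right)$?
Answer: $-363909$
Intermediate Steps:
$Z{\left(n,u \right)} = 3 + 5 n$ ($Z{\left(n,u \right)} = 4 n + \left(3 + n\right) = 3 + 5 n$)
$- 559 \left(513 + Z{\left(19 - -8,27 \right)}\right) = - 559 \left(513 + \left(3 + 5 \left(19 - -8\right)\right)\right) = - 559 \left(513 + \left(3 + 5 \left(19 + 8\right)\right)\right) = - 559 \left(513 + \left(3 + 5 \cdot 27\right)\right) = - 559 \left(513 + \left(3 + 135\right)\right) = - 559 \left(513 + 138\right) = \left(-559\right) 651 = -363909$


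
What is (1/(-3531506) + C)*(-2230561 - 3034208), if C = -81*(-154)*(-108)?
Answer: 25047752553578748657/3531506 ≈ 7.0927e+12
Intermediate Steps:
C = -1347192 (C = 12474*(-108) = -1347192)
(1/(-3531506) + C)*(-2230561 - 3034208) = (1/(-3531506) - 1347192)*(-2230561 - 3034208) = (-1/3531506 - 1347192)*(-5264769) = -4757616631153/3531506*(-5264769) = 25047752553578748657/3531506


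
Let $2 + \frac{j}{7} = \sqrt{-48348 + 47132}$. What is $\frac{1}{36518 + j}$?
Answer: $\frac{4563}{166575200} - \frac{7 i \sqrt{19}}{166575200} \approx 2.7393 \cdot 10^{-5} - 1.8317 \cdot 10^{-7} i$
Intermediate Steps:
$j = -14 + 56 i \sqrt{19}$ ($j = -14 + 7 \sqrt{-48348 + 47132} = -14 + 7 \sqrt{-1216} = -14 + 7 \cdot 8 i \sqrt{19} = -14 + 56 i \sqrt{19} \approx -14.0 + 244.1 i$)
$\frac{1}{36518 + j} = \frac{1}{36518 - \left(14 - 56 i \sqrt{19}\right)} = \frac{1}{36504 + 56 i \sqrt{19}}$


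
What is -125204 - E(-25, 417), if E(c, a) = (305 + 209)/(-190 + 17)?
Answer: -21659778/173 ≈ -1.2520e+5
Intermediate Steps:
E(c, a) = -514/173 (E(c, a) = 514/(-173) = 514*(-1/173) = -514/173)
-125204 - E(-25, 417) = -125204 - 1*(-514/173) = -125204 + 514/173 = -21659778/173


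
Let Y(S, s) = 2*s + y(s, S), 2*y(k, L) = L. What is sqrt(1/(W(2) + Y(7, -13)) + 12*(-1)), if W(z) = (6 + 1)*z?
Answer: I*sqrt(3502)/17 ≈ 3.481*I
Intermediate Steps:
y(k, L) = L/2
W(z) = 7*z
Y(S, s) = S/2 + 2*s (Y(S, s) = 2*s + S/2 = S/2 + 2*s)
sqrt(1/(W(2) + Y(7, -13)) + 12*(-1)) = sqrt(1/(7*2 + ((1/2)*7 + 2*(-13))) + 12*(-1)) = sqrt(1/(14 + (7/2 - 26)) - 12) = sqrt(1/(14 - 45/2) - 12) = sqrt(1/(-17/2) - 12) = sqrt(-2/17 - 12) = sqrt(-206/17) = I*sqrt(3502)/17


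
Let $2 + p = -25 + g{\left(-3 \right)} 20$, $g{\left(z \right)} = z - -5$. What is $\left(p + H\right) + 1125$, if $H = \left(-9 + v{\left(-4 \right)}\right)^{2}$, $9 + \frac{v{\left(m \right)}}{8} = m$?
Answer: $13907$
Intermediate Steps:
$g{\left(z \right)} = 5 + z$ ($g{\left(z \right)} = z + 5 = 5 + z$)
$p = 13$ ($p = -2 - \left(25 - \left(5 - 3\right) 20\right) = -2 + \left(-25 + 2 \cdot 20\right) = -2 + \left(-25 + 40\right) = -2 + 15 = 13$)
$v{\left(m \right)} = -72 + 8 m$
$H = 12769$ ($H = \left(-9 + \left(-72 + 8 \left(-4\right)\right)\right)^{2} = \left(-9 - 104\right)^{2} = \left(-113\right)^{2} = 12769$)
$\left(p + H\right) + 1125 = \left(13 + 12769\right) + 1125 = 12782 + 1125 = 13907$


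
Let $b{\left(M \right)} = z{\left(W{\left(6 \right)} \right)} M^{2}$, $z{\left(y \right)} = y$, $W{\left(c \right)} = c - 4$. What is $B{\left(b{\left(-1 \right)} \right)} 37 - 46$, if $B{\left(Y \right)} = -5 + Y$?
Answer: $-157$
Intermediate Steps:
$W{\left(c \right)} = -4 + c$
$b{\left(M \right)} = 2 M^{2}$ ($b{\left(M \right)} = \left(-4 + 6\right) M^{2} = 2 M^{2}$)
$B{\left(b{\left(-1 \right)} \right)} 37 - 46 = \left(-5 + 2 \left(-1\right)^{2}\right) 37 - 46 = \left(-5 + 2 \cdot 1\right) 37 - 46 = \left(-5 + 2\right) 37 - 46 = \left(-3\right) 37 - 46 = -111 - 46 = -157$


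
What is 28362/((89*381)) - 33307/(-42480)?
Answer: 778074941/480151440 ≈ 1.6205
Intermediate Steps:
28362/((89*381)) - 33307/(-42480) = 28362/33909 - 33307*(-1/42480) = 28362*(1/33909) + 33307/42480 = 9454/11303 + 33307/42480 = 778074941/480151440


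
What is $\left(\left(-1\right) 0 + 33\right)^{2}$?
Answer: $1089$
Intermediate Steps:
$\left(\left(-1\right) 0 + 33\right)^{2} = \left(0 + 33\right)^{2} = 33^{2} = 1089$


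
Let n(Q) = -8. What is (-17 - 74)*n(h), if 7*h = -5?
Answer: 728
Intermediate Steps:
h = -5/7 (h = (⅐)*(-5) = -5/7 ≈ -0.71429)
(-17 - 74)*n(h) = (-17 - 74)*(-8) = -91*(-8) = 728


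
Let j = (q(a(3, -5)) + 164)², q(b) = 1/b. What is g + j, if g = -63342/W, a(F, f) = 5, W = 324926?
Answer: 109505931208/4061575 ≈ 26961.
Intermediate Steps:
g = -31671/162463 (g = -63342/324926 = -63342*1/324926 = -31671/162463 ≈ -0.19494)
j = 674041/25 (j = (1/5 + 164)² = (⅕ + 164)² = (821/5)² = 674041/25 ≈ 26962.)
g + j = -31671/162463 + 674041/25 = 109505931208/4061575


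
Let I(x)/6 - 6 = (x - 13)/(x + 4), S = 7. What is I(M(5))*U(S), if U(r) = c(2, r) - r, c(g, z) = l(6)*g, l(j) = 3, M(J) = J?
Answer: -92/3 ≈ -30.667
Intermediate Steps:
I(x) = 36 + 6*(-13 + x)/(4 + x) (I(x) = 36 + 6*((x - 13)/(x + 4)) = 36 + 6*((-13 + x)/(4 + x)) = 36 + 6*(-13 + x)/(4 + x))
c(g, z) = 3*g
U(r) = 6 - r (U(r) = 3*2 - r = 6 - r)
I(M(5))*U(S) = (6*(11 + 7*5)/(4 + 5))*(6 - 1*7) = (6*(11 + 35)/9)*(6 - 7) = (6*(1/9)*46)*(-1) = (92/3)*(-1) = -92/3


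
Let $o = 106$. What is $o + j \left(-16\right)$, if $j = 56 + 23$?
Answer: $-1158$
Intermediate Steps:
$j = 79$
$o + j \left(-16\right) = 106 + 79 \left(-16\right) = 106 - 1264 = -1158$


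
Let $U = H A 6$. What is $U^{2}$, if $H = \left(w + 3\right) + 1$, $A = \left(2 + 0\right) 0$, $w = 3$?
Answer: $0$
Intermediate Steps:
$A = 0$ ($A = 2 \cdot 0 = 0$)
$H = 7$ ($H = \left(3 + 3\right) + 1 = 6 + 1 = 7$)
$U = 0$ ($U = 7 \cdot 0 \cdot 6 = 0 \cdot 6 = 0$)
$U^{2} = 0^{2} = 0$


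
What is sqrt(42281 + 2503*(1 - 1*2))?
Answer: sqrt(39778) ≈ 199.44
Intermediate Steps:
sqrt(42281 + 2503*(1 - 1*2)) = sqrt(42281 + 2503*(1 - 2)) = sqrt(42281 + 2503*(-1)) = sqrt(42281 - 2503) = sqrt(39778)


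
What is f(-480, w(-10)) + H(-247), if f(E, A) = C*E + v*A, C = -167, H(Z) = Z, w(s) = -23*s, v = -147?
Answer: 46103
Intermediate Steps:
f(E, A) = -167*E - 147*A
f(-480, w(-10)) + H(-247) = (-167*(-480) - (-3381)*(-10)) - 247 = (80160 - 147*230) - 247 = (80160 - 33810) - 247 = 46350 - 247 = 46103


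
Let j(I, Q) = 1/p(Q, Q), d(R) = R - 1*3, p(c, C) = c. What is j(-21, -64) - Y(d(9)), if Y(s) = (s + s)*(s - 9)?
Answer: 2303/64 ≈ 35.984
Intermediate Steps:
d(R) = -3 + R (d(R) = R - 3 = -3 + R)
Y(s) = 2*s*(-9 + s) (Y(s) = (2*s)*(-9 + s) = 2*s*(-9 + s))
j(I, Q) = 1/Q
j(-21, -64) - Y(d(9)) = 1/(-64) - 2*(-3 + 9)*(-9 + (-3 + 9)) = -1/64 - 2*6*(-9 + 6) = -1/64 - 2*6*(-3) = -1/64 - 1*(-36) = -1/64 + 36 = 2303/64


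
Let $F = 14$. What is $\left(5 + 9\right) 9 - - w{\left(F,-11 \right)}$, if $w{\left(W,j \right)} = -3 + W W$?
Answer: $319$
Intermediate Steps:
$w{\left(W,j \right)} = -3 + W^{2}$
$\left(5 + 9\right) 9 - - w{\left(F,-11 \right)} = \left(5 + 9\right) 9 - - (-3 + 14^{2}) = 14 \cdot 9 - - (-3 + 196) = 126 - \left(-1\right) 193 = 126 - -193 = 126 + 193 = 319$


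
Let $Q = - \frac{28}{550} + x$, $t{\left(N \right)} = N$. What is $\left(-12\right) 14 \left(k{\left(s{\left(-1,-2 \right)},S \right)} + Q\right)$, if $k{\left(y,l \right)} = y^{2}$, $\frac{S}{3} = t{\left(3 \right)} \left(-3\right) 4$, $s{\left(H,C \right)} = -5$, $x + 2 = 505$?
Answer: $- \frac{24391248}{275} \approx -88696.0$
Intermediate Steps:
$x = 503$ ($x = -2 + 505 = 503$)
$S = -108$ ($S = 3 \cdot 3 \left(-3\right) 4 = 3 \left(\left(-9\right) 4\right) = 3 \left(-36\right) = -108$)
$Q = \frac{138311}{275}$ ($Q = - \frac{28}{550} + 503 = \left(-28\right) \frac{1}{550} + 503 = - \frac{14}{275} + 503 = \frac{138311}{275} \approx 502.95$)
$\left(-12\right) 14 \left(k{\left(s{\left(-1,-2 \right)},S \right)} + Q\right) = \left(-12\right) 14 \left(\left(-5\right)^{2} + \frac{138311}{275}\right) = - 168 \left(25 + \frac{138311}{275}\right) = \left(-168\right) \frac{145186}{275} = - \frac{24391248}{275}$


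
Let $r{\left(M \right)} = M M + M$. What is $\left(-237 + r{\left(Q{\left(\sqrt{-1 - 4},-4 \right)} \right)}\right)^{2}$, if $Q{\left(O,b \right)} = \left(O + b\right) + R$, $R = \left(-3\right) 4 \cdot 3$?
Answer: $1705919 - 208244 i \sqrt{5} \approx 1.7059 \cdot 10^{6} - 4.6565 \cdot 10^{5} i$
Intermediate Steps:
$R = -36$ ($R = \left(-12\right) 3 = -36$)
$Q{\left(O,b \right)} = -36 + O + b$ ($Q{\left(O,b \right)} = \left(O + b\right) - 36 = -36 + O + b$)
$r{\left(M \right)} = M + M^{2}$ ($r{\left(M \right)} = M^{2} + M = M + M^{2}$)
$\left(-237 + r{\left(Q{\left(\sqrt{-1 - 4},-4 \right)} \right)}\right)^{2} = \left(-237 + \left(-36 + \sqrt{-1 - 4} - 4\right) \left(1 - \left(40 - \sqrt{-1 - 4}\right)\right)\right)^{2} = \left(-237 + \left(-36 + \sqrt{-5} - 4\right) \left(1 - \left(40 - i \sqrt{5}\right)\right)\right)^{2} = \left(-237 + \left(-36 + i \sqrt{5} - 4\right) \left(1 - \left(40 - i \sqrt{5}\right)\right)\right)^{2} = \left(-237 + \left(-40 + i \sqrt{5}\right) \left(1 - \left(40 - i \sqrt{5}\right)\right)\right)^{2} = \left(-237 + \left(-40 + i \sqrt{5}\right) \left(-39 + i \sqrt{5}\right)\right)^{2}$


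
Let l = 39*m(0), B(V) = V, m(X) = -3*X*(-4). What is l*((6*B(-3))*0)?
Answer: 0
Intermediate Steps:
m(X) = 12*X
l = 0 (l = 39*(12*0) = 39*0 = 0)
l*((6*B(-3))*0) = 0*((6*(-3))*0) = 0*(-18*0) = 0*0 = 0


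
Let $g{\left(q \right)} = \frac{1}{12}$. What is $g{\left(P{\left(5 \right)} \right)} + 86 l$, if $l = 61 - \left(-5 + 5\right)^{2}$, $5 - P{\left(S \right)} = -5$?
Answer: $\frac{62953}{12} \approx 5246.1$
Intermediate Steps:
$P{\left(S \right)} = 10$ ($P{\left(S \right)} = 5 - -5 = 5 + 5 = 10$)
$g{\left(q \right)} = \frac{1}{12}$
$l = 61$ ($l = 61 - 0^{2} = 61 - 0 = 61 + 0 = 61$)
$g{\left(P{\left(5 \right)} \right)} + 86 l = \frac{1}{12} + 86 \cdot 61 = \frac{1}{12} + 5246 = \frac{62953}{12}$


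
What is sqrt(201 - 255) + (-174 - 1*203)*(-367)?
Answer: 138359 + 3*I*sqrt(6) ≈ 1.3836e+5 + 7.3485*I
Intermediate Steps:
sqrt(201 - 255) + (-174 - 1*203)*(-367) = sqrt(-54) + (-174 - 203)*(-367) = 3*I*sqrt(6) - 377*(-367) = 3*I*sqrt(6) + 138359 = 138359 + 3*I*sqrt(6)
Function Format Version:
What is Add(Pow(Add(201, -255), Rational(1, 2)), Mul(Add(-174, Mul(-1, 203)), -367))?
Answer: Add(138359, Mul(3, I, Pow(6, Rational(1, 2)))) ≈ Add(1.3836e+5, Mul(7.3485, I))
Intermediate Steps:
Add(Pow(Add(201, -255), Rational(1, 2)), Mul(Add(-174, Mul(-1, 203)), -367)) = Add(Pow(-54, Rational(1, 2)), Mul(Add(-174, -203), -367)) = Add(Mul(3, I, Pow(6, Rational(1, 2))), Mul(-377, -367)) = Add(Mul(3, I, Pow(6, Rational(1, 2))), 138359) = Add(138359, Mul(3, I, Pow(6, Rational(1, 2))))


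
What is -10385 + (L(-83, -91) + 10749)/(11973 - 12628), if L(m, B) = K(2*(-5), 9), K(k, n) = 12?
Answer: -6812936/655 ≈ -10401.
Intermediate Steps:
L(m, B) = 12
-10385 + (L(-83, -91) + 10749)/(11973 - 12628) = -10385 + (12 + 10749)/(11973 - 12628) = -10385 + 10761/(-655) = -10385 + 10761*(-1/655) = -10385 - 10761/655 = -6812936/655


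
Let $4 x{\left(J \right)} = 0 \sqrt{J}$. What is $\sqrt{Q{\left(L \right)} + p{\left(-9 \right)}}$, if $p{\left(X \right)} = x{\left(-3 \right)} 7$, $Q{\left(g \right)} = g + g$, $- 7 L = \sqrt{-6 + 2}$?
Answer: $\frac{2 \sqrt{7} \sqrt{- i}}{7} \approx 0.53452 - 0.53452 i$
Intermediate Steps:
$L = - \frac{2 i}{7}$ ($L = - \frac{\sqrt{-6 + 2}}{7} = - \frac{\sqrt{-4}}{7} = - \frac{2 i}{7} \approx - 0.28571 i$)
$x{\left(J \right)} = 0$ ($x{\left(J \right)} = \frac{0 \sqrt{J}}{4} = \frac{1}{4} \cdot 0 = 0$)
$Q{\left(g \right)} = 2 g$
$p{\left(X \right)} = 0$ ($p{\left(X \right)} = 0 \cdot 7 = 0$)
$\sqrt{Q{\left(L \right)} + p{\left(-9 \right)}} = \sqrt{2 \left(- \frac{2 i}{7}\right) + 0} = \sqrt{- \frac{4 i}{7} + 0} = \sqrt{- \frac{4 i}{7}} = \frac{2 \sqrt{7} \sqrt{- i}}{7}$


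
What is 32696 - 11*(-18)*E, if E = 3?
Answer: 33290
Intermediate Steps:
32696 - 11*(-18)*E = 32696 - 11*(-18)*3 = 32696 - (-198)*3 = 32696 - 1*(-594) = 32696 + 594 = 33290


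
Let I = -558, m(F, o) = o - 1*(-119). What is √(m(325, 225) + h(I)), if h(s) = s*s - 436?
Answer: 2*√77818 ≈ 557.92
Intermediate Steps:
m(F, o) = 119 + o (m(F, o) = o + 119 = 119 + o)
h(s) = -436 + s² (h(s) = s² - 436 = -436 + s²)
√(m(325, 225) + h(I)) = √((119 + 225) + (-436 + (-558)²)) = √(344 + (-436 + 311364)) = √(344 + 310928) = √311272 = 2*√77818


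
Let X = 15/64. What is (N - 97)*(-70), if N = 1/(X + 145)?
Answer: 12621714/1859 ≈ 6789.5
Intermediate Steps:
X = 15/64 (X = 15*(1/64) = 15/64 ≈ 0.23438)
N = 64/9295 (N = 1/(15/64 + 145) = 1/(9295/64) = 64/9295 ≈ 0.0068854)
(N - 97)*(-70) = (64/9295 - 97)*(-70) = -901551/9295*(-70) = 12621714/1859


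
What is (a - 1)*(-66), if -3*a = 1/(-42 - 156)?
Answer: 593/9 ≈ 65.889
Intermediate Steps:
a = 1/594 (a = -1/(3*(-42 - 156)) = -⅓/(-198) = -⅓*(-1/198) = 1/594 ≈ 0.0016835)
(a - 1)*(-66) = (1/594 - 1)*(-66) = -593/594*(-66) = 593/9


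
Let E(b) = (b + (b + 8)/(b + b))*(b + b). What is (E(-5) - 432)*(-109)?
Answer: 41311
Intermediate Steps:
E(b) = 2*b*(b + (8 + b)/(2*b)) (E(b) = (b + (8 + b)/((2*b)))*(2*b) = (b + (8 + b)*(1/(2*b)))*(2*b) = (b + (8 + b)/(2*b))*(2*b) = 2*b*(b + (8 + b)/(2*b)))
(E(-5) - 432)*(-109) = ((8 - 5 + 2*(-5)**2) - 432)*(-109) = ((8 - 5 + 2*25) - 432)*(-109) = ((8 - 5 + 50) - 432)*(-109) = (53 - 432)*(-109) = -379*(-109) = 41311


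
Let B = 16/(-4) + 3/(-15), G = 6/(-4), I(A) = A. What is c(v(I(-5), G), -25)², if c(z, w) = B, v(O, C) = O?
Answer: 441/25 ≈ 17.640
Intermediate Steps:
G = -3/2 (G = 6*(-¼) = -3/2 ≈ -1.5000)
B = -21/5 (B = 16*(-¼) + 3*(-1/15) = -4 - ⅕ = -21/5 ≈ -4.2000)
c(z, w) = -21/5
c(v(I(-5), G), -25)² = (-21/5)² = 441/25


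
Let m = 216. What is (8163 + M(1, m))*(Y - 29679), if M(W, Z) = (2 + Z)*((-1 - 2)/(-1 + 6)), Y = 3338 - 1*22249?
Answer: -390284598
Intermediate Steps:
Y = -18911 (Y = 3338 - 22249 = -18911)
M(W, Z) = -6/5 - 3*Z/5 (M(W, Z) = (2 + Z)*(-3/5) = (2 + Z)*(-3*⅕) = (2 + Z)*(-⅗) = -6/5 - 3*Z/5)
(8163 + M(1, m))*(Y - 29679) = (8163 + (-6/5 - ⅗*216))*(-18911 - 29679) = (8163 + (-6/5 - 648/5))*(-48590) = (8163 - 654/5)*(-48590) = (40161/5)*(-48590) = -390284598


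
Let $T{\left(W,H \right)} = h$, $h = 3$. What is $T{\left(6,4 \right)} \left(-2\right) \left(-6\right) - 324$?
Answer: $-288$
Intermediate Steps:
$T{\left(W,H \right)} = 3$
$T{\left(6,4 \right)} \left(-2\right) \left(-6\right) - 324 = 3 \left(-2\right) \left(-6\right) - 324 = \left(-6\right) \left(-6\right) - 324 = 36 - 324 = -288$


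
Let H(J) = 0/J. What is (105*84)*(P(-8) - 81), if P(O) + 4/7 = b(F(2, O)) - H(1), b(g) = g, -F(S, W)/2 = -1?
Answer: -701820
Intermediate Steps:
H(J) = 0
F(S, W) = 2 (F(S, W) = -2*(-1) = 2)
P(O) = 10/7 (P(O) = -4/7 + (2 - 1*0) = -4/7 + (2 + 0) = -4/7 + 2 = 10/7)
(105*84)*(P(-8) - 81) = (105*84)*(10/7 - 81) = 8820*(-557/7) = -701820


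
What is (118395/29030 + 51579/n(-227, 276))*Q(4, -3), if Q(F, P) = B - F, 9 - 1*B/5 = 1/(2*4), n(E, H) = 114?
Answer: 214035015/11612 ≈ 18432.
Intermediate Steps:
B = 355/8 (B = 45 - 5/(2*4) = 45 - 5/8 = 355/8 ≈ 44.375)
Q(F, P) = 355/8 - F
(118395/29030 + 51579/n(-227, 276))*Q(4, -3) = (118395/29030 + 51579/114)*(355/8 - 1*4) = (118395*(1/29030) + 51579*(1/114))*(355/8 - 4) = (23679/5806 + 17193/38)*(323/8) = (25180590/55157)*(323/8) = 214035015/11612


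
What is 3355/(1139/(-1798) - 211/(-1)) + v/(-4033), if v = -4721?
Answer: 26113891889/1525437887 ≈ 17.119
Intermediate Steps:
3355/(1139/(-1798) - 211/(-1)) + v/(-4033) = 3355/(1139/(-1798) - 211/(-1)) - 4721/(-4033) = 3355/(1139*(-1/1798) - 211*(-1)) - 4721*(-1/4033) = 3355/(-1139/1798 + 211) + 4721/4033 = 3355/(378239/1798) + 4721/4033 = 3355*(1798/378239) + 4721/4033 = 6032290/378239 + 4721/4033 = 26113891889/1525437887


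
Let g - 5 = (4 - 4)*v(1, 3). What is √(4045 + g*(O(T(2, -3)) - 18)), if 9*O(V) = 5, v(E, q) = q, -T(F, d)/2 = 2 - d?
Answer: 2*√8905/3 ≈ 62.911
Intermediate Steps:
T(F, d) = -4 + 2*d (T(F, d) = -2*(2 - d) = -4 + 2*d)
O(V) = 5/9 (O(V) = (⅑)*5 = 5/9)
g = 5 (g = 5 + (4 - 4)*3 = 5 + 0*3 = 5 + 0 = 5)
√(4045 + g*(O(T(2, -3)) - 18)) = √(4045 + 5*(5/9 - 18)) = √(4045 + 5*(-157/9)) = √(4045 - 785/9) = √(35620/9) = 2*√8905/3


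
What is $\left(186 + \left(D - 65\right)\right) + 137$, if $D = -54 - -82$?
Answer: $286$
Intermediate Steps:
$D = 28$ ($D = -54 + 82 = 28$)
$\left(186 + \left(D - 65\right)\right) + 137 = \left(186 + \left(28 - 65\right)\right) + 137 = \left(186 - 37\right) + 137 = 149 + 137 = 286$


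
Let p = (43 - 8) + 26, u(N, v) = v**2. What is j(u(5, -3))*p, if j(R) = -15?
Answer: -915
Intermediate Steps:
p = 61 (p = 35 + 26 = 61)
j(u(5, -3))*p = -15*61 = -915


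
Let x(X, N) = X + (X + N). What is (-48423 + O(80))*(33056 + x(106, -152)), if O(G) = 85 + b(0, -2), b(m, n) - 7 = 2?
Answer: -1600463164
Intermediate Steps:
b(m, n) = 9 (b(m, n) = 7 + 2 = 9)
x(X, N) = N + 2*X (x(X, N) = X + (N + X) = N + 2*X)
O(G) = 94 (O(G) = 85 + 9 = 94)
(-48423 + O(80))*(33056 + x(106, -152)) = (-48423 + 94)*(33056 + (-152 + 2*106)) = -48329*(33056 + (-152 + 212)) = -48329*(33056 + 60) = -48329*33116 = -1600463164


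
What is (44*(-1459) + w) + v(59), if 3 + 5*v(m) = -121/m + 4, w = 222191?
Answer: 46608463/295 ≈ 1.5799e+5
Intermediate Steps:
v(m) = ⅕ - 121/(5*m) (v(m) = -⅗ + (-121/m + 4)/5 = -⅗ + (4 - 121/m)/5 = -⅗ + (⅘ - 121/(5*m)) = ⅕ - 121/(5*m))
(44*(-1459) + w) + v(59) = (44*(-1459) + 222191) + (⅕)*(-121 + 59)/59 = (-64196 + 222191) + (⅕)*(1/59)*(-62) = 157995 - 62/295 = 46608463/295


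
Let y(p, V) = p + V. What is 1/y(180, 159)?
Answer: 1/339 ≈ 0.0029499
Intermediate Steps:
y(p, V) = V + p
1/y(180, 159) = 1/(159 + 180) = 1/339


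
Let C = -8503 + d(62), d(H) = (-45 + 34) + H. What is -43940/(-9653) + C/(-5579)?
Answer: 46675488/7693441 ≈ 6.0669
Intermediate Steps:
d(H) = -11 + H
C = -8452 (C = -8503 + (-11 + 62) = -8503 + 51 = -8452)
-43940/(-9653) + C/(-5579) = -43940/(-9653) - 8452/(-5579) = -43940*(-1/9653) - 8452*(-1/5579) = 43940/9653 + 8452/5579 = 46675488/7693441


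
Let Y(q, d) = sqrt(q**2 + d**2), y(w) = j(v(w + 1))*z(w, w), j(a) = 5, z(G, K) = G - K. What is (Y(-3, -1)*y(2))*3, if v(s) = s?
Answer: 0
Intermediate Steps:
y(w) = 0 (y(w) = 5*(w - w) = 5*0 = 0)
Y(q, d) = sqrt(d**2 + q**2)
(Y(-3, -1)*y(2))*3 = (sqrt((-1)**2 + (-3)**2)*0)*3 = (sqrt(1 + 9)*0)*3 = (sqrt(10)*0)*3 = 0*3 = 0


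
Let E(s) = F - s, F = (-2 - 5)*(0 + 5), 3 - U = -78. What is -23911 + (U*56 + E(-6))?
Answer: -19404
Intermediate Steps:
U = 81 (U = 3 - 1*(-78) = 3 + 78 = 81)
F = -35 (F = -7*5 = -35)
E(s) = -35 - s
-23911 + (U*56 + E(-6)) = -23911 + (81*56 + (-35 - 1*(-6))) = -23911 + (4536 + (-35 + 6)) = -23911 + (4536 - 29) = -23911 + 4507 = -19404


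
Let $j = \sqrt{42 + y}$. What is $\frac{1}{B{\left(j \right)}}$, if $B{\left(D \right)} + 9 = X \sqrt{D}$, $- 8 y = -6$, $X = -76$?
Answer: $- \frac{1}{9 + 38 \sqrt{6} \sqrt[4]{19}} \approx -0.004918$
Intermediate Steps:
$y = \frac{3}{4}$ ($y = \left(- \frac{1}{8}\right) \left(-6\right) = \frac{3}{4} \approx 0.75$)
$j = \frac{3 \sqrt{19}}{2}$ ($j = \sqrt{42 + \frac{3}{4}} = \sqrt{\frac{171}{4}} = \frac{3 \sqrt{19}}{2} \approx 6.5383$)
$B{\left(D \right)} = -9 - 76 \sqrt{D}$
$\frac{1}{B{\left(j \right)}} = \frac{1}{-9 - 76 \sqrt{\frac{3 \sqrt{19}}{2}}} = \frac{1}{-9 - 76 \frac{2^{\frac{3}{4}} \sqrt{6} \sqrt[4]{38}}{4}} = \frac{1}{-9 - 38 \sqrt{6} \sqrt[4]{19}}$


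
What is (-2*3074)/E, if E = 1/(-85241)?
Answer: 524061668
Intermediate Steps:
E = -1/85241 ≈ -1.1731e-5
(-2*3074)/E = (-2*3074)/(-1/85241) = -6148*(-85241) = 524061668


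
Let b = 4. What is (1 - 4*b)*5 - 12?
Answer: -87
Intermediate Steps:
(1 - 4*b)*5 - 12 = (1 - 4*4)*5 - 12 = (1 - 16)*5 - 12 = -15*5 - 12 = -75 - 12 = -87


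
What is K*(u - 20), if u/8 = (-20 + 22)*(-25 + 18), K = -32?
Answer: 4224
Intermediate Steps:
u = -112 (u = 8*((-20 + 22)*(-25 + 18)) = 8*(2*(-7)) = 8*(-14) = -112)
K*(u - 20) = -32*(-112 - 20) = -32*(-132) = 4224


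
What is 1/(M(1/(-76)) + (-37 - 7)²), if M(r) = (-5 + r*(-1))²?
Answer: 5776/11325977 ≈ 0.00050998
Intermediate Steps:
M(r) = (-5 - r)²
1/(M(1/(-76)) + (-37 - 7)²) = 1/((5 + 1/(-76))² + (-37 - 7)²) = 1/((5 - 1/76)² + (-44)²) = 1/((379/76)² + 1936) = 1/(143641/5776 + 1936) = 1/(11325977/5776) = 5776/11325977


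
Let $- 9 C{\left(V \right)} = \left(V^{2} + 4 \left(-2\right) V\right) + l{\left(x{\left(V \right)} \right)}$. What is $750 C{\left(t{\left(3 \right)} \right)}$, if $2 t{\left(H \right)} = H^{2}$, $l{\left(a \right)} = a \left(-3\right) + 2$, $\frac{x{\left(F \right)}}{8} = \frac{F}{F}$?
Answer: $\frac{18875}{6} \approx 3145.8$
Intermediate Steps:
$x{\left(F \right)} = 8$ ($x{\left(F \right)} = 8 \frac{F}{F} = 8 \cdot 1 = 8$)
$l{\left(a \right)} = 2 - 3 a$ ($l{\left(a \right)} = - 3 a + 2 = 2 - 3 a$)
$t{\left(H \right)} = \frac{H^{2}}{2}$
$C{\left(V \right)} = \frac{22}{9} - \frac{V^{2}}{9} + \frac{8 V}{9}$ ($C{\left(V \right)} = - \frac{\left(V^{2} + 4 \left(-2\right) V\right) + \left(2 - 24\right)}{9} = - \frac{\left(V^{2} - 8 V\right) + \left(2 - 24\right)}{9} = - \frac{\left(V^{2} - 8 V\right) - 22}{9} = - \frac{-22 + V^{2} - 8 V}{9} = \frac{22}{9} - \frac{V^{2}}{9} + \frac{8 V}{9}$)
$750 C{\left(t{\left(3 \right)} \right)} = 750 \left(\frac{22}{9} - \frac{\left(\frac{3^{2}}{2}\right)^{2}}{9} + \frac{8 \frac{3^{2}}{2}}{9}\right) = 750 \left(\frac{22}{9} - \frac{\left(\frac{1}{2} \cdot 9\right)^{2}}{9} + \frac{8 \cdot \frac{1}{2} \cdot 9}{9}\right) = 750 \left(\frac{22}{9} - \frac{\left(\frac{9}{2}\right)^{2}}{9} + \frac{8}{9} \cdot \frac{9}{2}\right) = 750 \left(\frac{22}{9} - \frac{9}{4} + 4\right) = 750 \cdot \frac{151}{36} = \frac{18875}{6}$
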